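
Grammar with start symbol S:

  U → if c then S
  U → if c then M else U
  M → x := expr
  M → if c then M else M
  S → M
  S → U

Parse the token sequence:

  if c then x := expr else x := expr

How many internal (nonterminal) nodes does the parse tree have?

4

[S [M if c then [M x := expr] else [M x := expr]]]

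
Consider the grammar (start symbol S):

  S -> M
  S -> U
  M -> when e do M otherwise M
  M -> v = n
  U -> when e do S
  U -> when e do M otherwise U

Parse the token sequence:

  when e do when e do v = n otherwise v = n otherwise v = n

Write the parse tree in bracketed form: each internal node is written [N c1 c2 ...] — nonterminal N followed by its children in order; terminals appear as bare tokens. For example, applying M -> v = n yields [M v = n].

S
M
when e do M otherwise M
when e do when e do M otherwise M otherwise M
when e do when e do v = n otherwise M otherwise M
when e do when e do v = n otherwise v = n otherwise M
when e do when e do v = n otherwise v = n otherwise v = n

[S [M when e do [M when e do [M v = n] otherwise [M v = n]] otherwise [M v = n]]]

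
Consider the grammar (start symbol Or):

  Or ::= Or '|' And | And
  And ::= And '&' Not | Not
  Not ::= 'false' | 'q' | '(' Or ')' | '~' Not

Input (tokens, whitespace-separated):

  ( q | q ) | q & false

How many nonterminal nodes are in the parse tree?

14

[Or [Or [And [Not ( [Or [Or [And [Not q]]] | [And [Not q]]] )]]] | [And [And [Not q]] & [Not false]]]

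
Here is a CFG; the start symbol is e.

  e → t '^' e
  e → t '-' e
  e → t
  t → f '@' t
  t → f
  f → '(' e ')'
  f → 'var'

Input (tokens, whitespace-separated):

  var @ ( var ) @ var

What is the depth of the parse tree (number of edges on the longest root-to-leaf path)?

[e [t [f var] @ [t [f ( [e [t [f var]]] )] @ [t [f var]]]]]

7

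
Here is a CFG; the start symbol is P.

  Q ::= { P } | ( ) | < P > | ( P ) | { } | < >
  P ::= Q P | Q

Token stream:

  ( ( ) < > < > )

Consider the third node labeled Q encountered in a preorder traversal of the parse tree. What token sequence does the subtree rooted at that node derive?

[P [Q ( [P [Q ( )] [P [Q < >] [P [Q < >]]]] )]]

< >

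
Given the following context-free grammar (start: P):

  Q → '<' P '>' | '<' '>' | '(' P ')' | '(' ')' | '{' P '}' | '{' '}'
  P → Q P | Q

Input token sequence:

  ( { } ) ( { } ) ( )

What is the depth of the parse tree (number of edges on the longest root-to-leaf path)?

5

[P [Q ( [P [Q { }]] )] [P [Q ( [P [Q { }]] )] [P [Q ( )]]]]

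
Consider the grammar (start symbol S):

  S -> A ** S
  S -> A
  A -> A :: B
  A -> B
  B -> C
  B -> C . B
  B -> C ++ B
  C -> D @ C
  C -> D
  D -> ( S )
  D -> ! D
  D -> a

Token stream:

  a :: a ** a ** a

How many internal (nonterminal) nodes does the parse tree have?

[S [A [A [B [C [D a]]]] :: [B [C [D a]]]] ** [S [A [B [C [D a]]]] ** [S [A [B [C [D a]]]]]]]

19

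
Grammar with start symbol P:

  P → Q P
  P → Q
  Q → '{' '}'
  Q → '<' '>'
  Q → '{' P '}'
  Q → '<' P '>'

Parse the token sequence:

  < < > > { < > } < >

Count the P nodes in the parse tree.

5

[P [Q < [P [Q < >]] >] [P [Q { [P [Q < >]] }] [P [Q < >]]]]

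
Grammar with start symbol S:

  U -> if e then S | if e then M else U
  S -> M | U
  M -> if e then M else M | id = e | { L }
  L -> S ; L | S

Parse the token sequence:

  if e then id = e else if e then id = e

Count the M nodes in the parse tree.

2

[S [U if e then [M id = e] else [U if e then [S [M id = e]]]]]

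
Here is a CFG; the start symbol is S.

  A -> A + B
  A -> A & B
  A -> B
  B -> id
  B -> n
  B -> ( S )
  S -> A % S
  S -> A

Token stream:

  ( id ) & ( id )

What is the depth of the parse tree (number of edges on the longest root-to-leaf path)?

[S [A [A [B ( [S [A [B id]]] )]] & [B ( [S [A [B id]]] )]]]

7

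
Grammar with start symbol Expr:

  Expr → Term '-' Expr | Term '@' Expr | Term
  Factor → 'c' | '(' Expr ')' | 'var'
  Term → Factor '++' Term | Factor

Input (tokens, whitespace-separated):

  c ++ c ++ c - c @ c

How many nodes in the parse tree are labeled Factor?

[Expr [Term [Factor c] ++ [Term [Factor c] ++ [Term [Factor c]]]] - [Expr [Term [Factor c]] @ [Expr [Term [Factor c]]]]]

5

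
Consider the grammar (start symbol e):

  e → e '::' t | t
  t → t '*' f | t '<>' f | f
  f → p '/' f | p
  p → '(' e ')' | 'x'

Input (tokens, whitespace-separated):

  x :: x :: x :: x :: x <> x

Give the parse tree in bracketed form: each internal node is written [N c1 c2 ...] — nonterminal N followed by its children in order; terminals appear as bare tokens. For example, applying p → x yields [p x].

[e [e [e [e [e [t [f [p x]]]] :: [t [f [p x]]]] :: [t [f [p x]]]] :: [t [f [p x]]]] :: [t [t [f [p x]]] <> [f [p x]]]]

e
e :: t
e :: t :: t
e :: t :: t :: t
e :: t :: t :: t :: t
t :: t :: t :: t :: t
f :: t :: t :: t :: t
p :: t :: t :: t :: t
x :: t :: t :: t :: t
x :: f :: t :: t :: t
x :: p :: t :: t :: t
x :: x :: t :: t :: t
x :: x :: f :: t :: t
x :: x :: p :: t :: t
x :: x :: x :: t :: t
x :: x :: x :: f :: t
x :: x :: x :: p :: t
x :: x :: x :: x :: t
x :: x :: x :: x :: t <> f
x :: x :: x :: x :: f <> f
x :: x :: x :: x :: p <> f
x :: x :: x :: x :: x <> f
x :: x :: x :: x :: x <> p
x :: x :: x :: x :: x <> x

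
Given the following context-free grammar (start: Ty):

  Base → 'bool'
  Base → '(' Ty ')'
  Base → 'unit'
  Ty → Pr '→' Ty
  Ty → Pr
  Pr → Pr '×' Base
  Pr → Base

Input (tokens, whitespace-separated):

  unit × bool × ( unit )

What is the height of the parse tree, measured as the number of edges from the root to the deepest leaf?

[Ty [Pr [Pr [Pr [Base unit]] × [Base bool]] × [Base ( [Ty [Pr [Base unit]]] )]]]

6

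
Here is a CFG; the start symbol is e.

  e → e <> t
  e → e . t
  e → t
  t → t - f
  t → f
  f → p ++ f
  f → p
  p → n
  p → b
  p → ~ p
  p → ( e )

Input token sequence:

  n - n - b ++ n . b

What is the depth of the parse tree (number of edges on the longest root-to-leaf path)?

7

[e [e [t [t [t [f [p n]]] - [f [p n]]] - [f [p b] ++ [f [p n]]]]] . [t [f [p b]]]]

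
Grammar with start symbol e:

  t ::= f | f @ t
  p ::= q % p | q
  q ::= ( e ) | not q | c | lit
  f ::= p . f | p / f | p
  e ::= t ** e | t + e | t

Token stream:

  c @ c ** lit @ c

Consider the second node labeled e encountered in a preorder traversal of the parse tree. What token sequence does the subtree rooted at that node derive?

[e [t [f [p [q c]]] @ [t [f [p [q c]]]]] ** [e [t [f [p [q lit]]] @ [t [f [p [q c]]]]]]]

lit @ c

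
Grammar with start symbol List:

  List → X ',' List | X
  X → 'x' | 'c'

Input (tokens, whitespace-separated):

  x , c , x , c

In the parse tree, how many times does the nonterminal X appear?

4

[List [X x] , [List [X c] , [List [X x] , [List [X c]]]]]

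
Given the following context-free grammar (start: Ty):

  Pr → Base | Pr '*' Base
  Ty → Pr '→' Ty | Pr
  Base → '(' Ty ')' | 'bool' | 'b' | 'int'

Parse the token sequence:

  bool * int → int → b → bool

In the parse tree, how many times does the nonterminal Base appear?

5

[Ty [Pr [Pr [Base bool]] * [Base int]] → [Ty [Pr [Base int]] → [Ty [Pr [Base b]] → [Ty [Pr [Base bool]]]]]]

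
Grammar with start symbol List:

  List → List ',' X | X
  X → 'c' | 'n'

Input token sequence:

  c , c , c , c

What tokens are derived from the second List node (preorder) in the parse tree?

c , c , c

[List [List [List [List [X c]] , [X c]] , [X c]] , [X c]]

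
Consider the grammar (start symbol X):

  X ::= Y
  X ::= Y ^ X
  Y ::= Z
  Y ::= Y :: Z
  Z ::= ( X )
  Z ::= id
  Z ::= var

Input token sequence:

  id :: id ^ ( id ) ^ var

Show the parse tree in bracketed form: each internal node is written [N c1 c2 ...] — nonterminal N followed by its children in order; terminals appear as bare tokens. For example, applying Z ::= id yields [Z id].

[X [Y [Y [Z id]] :: [Z id]] ^ [X [Y [Z ( [X [Y [Z id]]] )]] ^ [X [Y [Z var]]]]]

X
Y ^ X
Y :: Z ^ X
Z :: Z ^ X
id :: Z ^ X
id :: id ^ X
id :: id ^ Y ^ X
id :: id ^ Z ^ X
id :: id ^ ( X ) ^ X
id :: id ^ ( Y ) ^ X
id :: id ^ ( Z ) ^ X
id :: id ^ ( id ) ^ X
id :: id ^ ( id ) ^ Y
id :: id ^ ( id ) ^ Z
id :: id ^ ( id ) ^ var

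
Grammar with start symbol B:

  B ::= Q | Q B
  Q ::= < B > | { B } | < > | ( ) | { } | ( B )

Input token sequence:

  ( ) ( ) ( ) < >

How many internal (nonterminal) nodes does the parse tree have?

[B [Q ( )] [B [Q ( )] [B [Q ( )] [B [Q < >]]]]]

8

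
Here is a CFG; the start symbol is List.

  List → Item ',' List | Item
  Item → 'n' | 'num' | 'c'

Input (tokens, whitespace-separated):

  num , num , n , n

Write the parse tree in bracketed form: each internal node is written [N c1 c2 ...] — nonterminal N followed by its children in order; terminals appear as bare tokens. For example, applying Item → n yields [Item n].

[List [Item num] , [List [Item num] , [List [Item n] , [List [Item n]]]]]

List
Item , List
num , List
num , Item , List
num , num , List
num , num , Item , List
num , num , n , List
num , num , n , Item
num , num , n , n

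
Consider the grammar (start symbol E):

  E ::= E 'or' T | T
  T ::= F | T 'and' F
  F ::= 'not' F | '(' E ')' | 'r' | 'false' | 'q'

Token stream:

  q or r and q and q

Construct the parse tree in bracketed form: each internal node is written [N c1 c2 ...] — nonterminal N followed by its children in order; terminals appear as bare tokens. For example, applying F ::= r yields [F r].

[E [E [T [F q]]] or [T [T [T [F r]] and [F q]] and [F q]]]

E
E or T
T or T
F or T
q or T
q or T and F
q or T and F and F
q or F and F and F
q or r and F and F
q or r and q and F
q or r and q and q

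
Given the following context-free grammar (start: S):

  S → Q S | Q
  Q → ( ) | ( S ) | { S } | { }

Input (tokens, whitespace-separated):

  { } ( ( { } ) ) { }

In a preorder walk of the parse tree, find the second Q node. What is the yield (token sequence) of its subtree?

[S [Q { }] [S [Q ( [S [Q ( [S [Q { }]] )]] )] [S [Q { }]]]]

( ( { } ) )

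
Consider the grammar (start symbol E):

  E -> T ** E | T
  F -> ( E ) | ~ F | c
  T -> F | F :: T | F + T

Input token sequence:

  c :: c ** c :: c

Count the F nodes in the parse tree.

[E [T [F c] :: [T [F c]]] ** [E [T [F c] :: [T [F c]]]]]

4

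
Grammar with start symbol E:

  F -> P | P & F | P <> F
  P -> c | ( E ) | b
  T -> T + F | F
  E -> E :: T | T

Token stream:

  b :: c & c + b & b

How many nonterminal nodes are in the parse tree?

[E [E [T [F [P b]]]] :: [T [T [F [P c] & [F [P c]]]] + [F [P b] & [F [P b]]]]]

15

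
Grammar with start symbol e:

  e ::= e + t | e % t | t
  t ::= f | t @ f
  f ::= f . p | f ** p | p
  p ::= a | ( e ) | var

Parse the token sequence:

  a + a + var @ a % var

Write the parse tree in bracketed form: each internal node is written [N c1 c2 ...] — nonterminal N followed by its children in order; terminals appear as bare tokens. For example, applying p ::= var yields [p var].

e
e % t
e + t % t
e + t + t % t
t + t + t % t
f + t + t % t
p + t + t % t
a + t + t % t
a + f + t % t
a + p + t % t
a + a + t % t
a + a + t @ f % t
a + a + f @ f % t
a + a + p @ f % t
a + a + var @ f % t
a + a + var @ p % t
a + a + var @ a % t
a + a + var @ a % f
a + a + var @ a % p
a + a + var @ a % var

[e [e [e [e [t [f [p a]]]] + [t [f [p a]]]] + [t [t [f [p var]]] @ [f [p a]]]] % [t [f [p var]]]]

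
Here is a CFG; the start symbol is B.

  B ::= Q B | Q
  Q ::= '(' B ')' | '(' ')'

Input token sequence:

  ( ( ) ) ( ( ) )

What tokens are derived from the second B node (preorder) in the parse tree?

[B [Q ( [B [Q ( )]] )] [B [Q ( [B [Q ( )]] )]]]

( )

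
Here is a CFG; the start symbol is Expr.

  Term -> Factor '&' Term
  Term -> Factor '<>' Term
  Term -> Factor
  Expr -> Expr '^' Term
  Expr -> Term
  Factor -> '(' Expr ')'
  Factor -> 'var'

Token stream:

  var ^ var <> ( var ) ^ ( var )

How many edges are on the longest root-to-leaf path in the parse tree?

8

[Expr [Expr [Expr [Term [Factor var]]] ^ [Term [Factor var] <> [Term [Factor ( [Expr [Term [Factor var]]] )]]]] ^ [Term [Factor ( [Expr [Term [Factor var]]] )]]]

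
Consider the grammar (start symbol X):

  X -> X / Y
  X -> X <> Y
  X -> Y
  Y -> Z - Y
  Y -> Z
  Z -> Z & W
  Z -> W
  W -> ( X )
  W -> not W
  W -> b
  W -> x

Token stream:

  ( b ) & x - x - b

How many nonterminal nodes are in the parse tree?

[X [Y [Z [Z [W ( [X [Y [Z [W b]]]] )]] & [W x]] - [Y [Z [W x]] - [Y [Z [W b]]]]]]

16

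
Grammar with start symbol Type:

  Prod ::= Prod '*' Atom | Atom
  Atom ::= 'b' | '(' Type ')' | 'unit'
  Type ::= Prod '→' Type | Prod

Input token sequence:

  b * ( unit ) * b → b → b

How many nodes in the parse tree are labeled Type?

[Type [Prod [Prod [Prod [Atom b]] * [Atom ( [Type [Prod [Atom unit]]] )]] * [Atom b]] → [Type [Prod [Atom b]] → [Type [Prod [Atom b]]]]]

4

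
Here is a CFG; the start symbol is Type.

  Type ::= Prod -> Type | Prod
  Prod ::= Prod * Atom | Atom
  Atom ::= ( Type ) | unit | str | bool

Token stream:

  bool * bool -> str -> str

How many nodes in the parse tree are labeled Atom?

4

[Type [Prod [Prod [Atom bool]] * [Atom bool]] -> [Type [Prod [Atom str]] -> [Type [Prod [Atom str]]]]]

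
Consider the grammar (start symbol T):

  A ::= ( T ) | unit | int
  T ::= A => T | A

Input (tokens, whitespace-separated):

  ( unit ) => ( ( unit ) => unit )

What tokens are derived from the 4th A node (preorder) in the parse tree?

[T [A ( [T [A unit]] )] => [T [A ( [T [A ( [T [A unit]] )] => [T [A unit]]] )]]]

( unit )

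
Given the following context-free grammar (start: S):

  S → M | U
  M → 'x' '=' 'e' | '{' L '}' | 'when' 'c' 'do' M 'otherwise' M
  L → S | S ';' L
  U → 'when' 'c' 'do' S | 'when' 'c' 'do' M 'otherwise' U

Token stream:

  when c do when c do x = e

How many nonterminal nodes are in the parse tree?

[S [U when c do [S [U when c do [S [M x = e]]]]]]

6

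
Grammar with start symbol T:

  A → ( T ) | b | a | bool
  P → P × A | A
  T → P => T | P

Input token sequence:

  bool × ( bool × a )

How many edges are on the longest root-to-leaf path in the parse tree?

[T [P [P [A bool]] × [A ( [T [P [P [A bool]] × [A a]]] )]]]

7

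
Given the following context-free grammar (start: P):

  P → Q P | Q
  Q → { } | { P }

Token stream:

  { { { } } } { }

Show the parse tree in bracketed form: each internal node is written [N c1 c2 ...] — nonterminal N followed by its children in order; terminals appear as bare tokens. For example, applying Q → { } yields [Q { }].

P
Q P
{ P } P
{ Q } P
{ { P } } P
{ { Q } } P
{ { { } } } P
{ { { } } } Q
{ { { } } } { }

[P [Q { [P [Q { [P [Q { }]] }]] }] [P [Q { }]]]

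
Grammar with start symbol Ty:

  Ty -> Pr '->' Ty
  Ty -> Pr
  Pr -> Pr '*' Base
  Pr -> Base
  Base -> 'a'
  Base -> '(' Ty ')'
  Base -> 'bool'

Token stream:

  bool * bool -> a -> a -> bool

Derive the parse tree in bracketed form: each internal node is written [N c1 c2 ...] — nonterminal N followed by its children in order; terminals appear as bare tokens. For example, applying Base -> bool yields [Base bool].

Ty
Pr -> Ty
Pr * Base -> Ty
Base * Base -> Ty
bool * Base -> Ty
bool * bool -> Ty
bool * bool -> Pr -> Ty
bool * bool -> Base -> Ty
bool * bool -> a -> Ty
bool * bool -> a -> Pr -> Ty
bool * bool -> a -> Base -> Ty
bool * bool -> a -> a -> Ty
bool * bool -> a -> a -> Pr
bool * bool -> a -> a -> Base
bool * bool -> a -> a -> bool

[Ty [Pr [Pr [Base bool]] * [Base bool]] -> [Ty [Pr [Base a]] -> [Ty [Pr [Base a]] -> [Ty [Pr [Base bool]]]]]]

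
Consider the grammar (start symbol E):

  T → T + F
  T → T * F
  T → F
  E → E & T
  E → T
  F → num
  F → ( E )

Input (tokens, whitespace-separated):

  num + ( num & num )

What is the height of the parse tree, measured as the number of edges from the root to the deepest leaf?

7

[E [T [T [F num]] + [F ( [E [E [T [F num]]] & [T [F num]]] )]]]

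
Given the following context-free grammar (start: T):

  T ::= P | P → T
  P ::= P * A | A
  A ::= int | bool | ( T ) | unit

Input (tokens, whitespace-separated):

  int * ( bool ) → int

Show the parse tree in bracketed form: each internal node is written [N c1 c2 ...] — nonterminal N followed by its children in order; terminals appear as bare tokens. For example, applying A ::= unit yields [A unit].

[T [P [P [A int]] * [A ( [T [P [A bool]]] )]] → [T [P [A int]]]]

T
P → T
P * A → T
A * A → T
int * A → T
int * ( T ) → T
int * ( P ) → T
int * ( A ) → T
int * ( bool ) → T
int * ( bool ) → P
int * ( bool ) → A
int * ( bool ) → int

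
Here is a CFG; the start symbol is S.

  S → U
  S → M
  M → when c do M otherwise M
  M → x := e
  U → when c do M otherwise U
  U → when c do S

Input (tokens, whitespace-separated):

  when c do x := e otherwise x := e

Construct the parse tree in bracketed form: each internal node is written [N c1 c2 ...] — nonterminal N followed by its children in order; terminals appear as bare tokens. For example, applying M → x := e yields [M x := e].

S
M
when c do M otherwise M
when c do x := e otherwise M
when c do x := e otherwise x := e

[S [M when c do [M x := e] otherwise [M x := e]]]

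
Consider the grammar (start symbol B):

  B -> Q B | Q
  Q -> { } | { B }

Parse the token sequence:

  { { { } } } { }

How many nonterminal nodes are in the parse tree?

8

[B [Q { [B [Q { [B [Q { }]] }]] }] [B [Q { }]]]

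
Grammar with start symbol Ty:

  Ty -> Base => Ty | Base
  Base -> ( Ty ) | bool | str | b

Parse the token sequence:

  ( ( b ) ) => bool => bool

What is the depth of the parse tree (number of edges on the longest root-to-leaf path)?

[Ty [Base ( [Ty [Base ( [Ty [Base b]] )]] )] => [Ty [Base bool] => [Ty [Base bool]]]]

6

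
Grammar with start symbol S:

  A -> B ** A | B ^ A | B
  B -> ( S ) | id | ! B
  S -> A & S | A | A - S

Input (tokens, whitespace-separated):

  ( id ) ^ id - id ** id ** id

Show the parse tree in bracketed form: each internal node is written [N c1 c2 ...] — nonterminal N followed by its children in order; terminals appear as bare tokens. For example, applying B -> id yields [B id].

S
A - S
B ^ A - S
( S ) ^ A - S
( A ) ^ A - S
( B ) ^ A - S
( id ) ^ A - S
( id ) ^ B - S
( id ) ^ id - S
( id ) ^ id - A
( id ) ^ id - B ** A
( id ) ^ id - id ** A
( id ) ^ id - id ** B ** A
( id ) ^ id - id ** id ** A
( id ) ^ id - id ** id ** B
( id ) ^ id - id ** id ** id

[S [A [B ( [S [A [B id]]] )] ^ [A [B id]]] - [S [A [B id] ** [A [B id] ** [A [B id]]]]]]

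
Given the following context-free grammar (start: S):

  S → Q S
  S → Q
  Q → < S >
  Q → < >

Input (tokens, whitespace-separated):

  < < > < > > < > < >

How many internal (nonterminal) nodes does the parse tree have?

[S [Q < [S [Q < >] [S [Q < >]]] >] [S [Q < >] [S [Q < >]]]]

10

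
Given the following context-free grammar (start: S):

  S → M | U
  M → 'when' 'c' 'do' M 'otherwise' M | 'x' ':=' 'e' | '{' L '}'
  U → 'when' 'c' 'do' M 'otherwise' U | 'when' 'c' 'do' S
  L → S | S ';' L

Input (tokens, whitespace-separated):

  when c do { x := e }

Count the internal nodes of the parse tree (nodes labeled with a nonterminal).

7

[S [U when c do [S [M { [L [S [M x := e]]] }]]]]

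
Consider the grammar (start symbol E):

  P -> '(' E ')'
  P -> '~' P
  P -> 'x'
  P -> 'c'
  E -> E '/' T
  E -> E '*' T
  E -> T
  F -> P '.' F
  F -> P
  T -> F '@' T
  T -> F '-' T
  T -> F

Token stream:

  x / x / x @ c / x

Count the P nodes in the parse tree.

[E [E [E [E [T [F [P x]]]] / [T [F [P x]]]] / [T [F [P x]] @ [T [F [P c]]]]] / [T [F [P x]]]]

5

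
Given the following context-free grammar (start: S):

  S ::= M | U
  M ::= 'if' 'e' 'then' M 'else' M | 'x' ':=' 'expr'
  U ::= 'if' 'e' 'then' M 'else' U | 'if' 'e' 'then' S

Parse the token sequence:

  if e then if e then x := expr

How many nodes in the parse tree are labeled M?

[S [U if e then [S [U if e then [S [M x := expr]]]]]]

1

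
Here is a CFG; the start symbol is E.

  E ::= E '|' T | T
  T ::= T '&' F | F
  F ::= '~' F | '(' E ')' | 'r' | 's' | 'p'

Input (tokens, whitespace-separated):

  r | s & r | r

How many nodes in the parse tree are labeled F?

[E [E [E [T [F r]]] | [T [T [F s]] & [F r]]] | [T [F r]]]

4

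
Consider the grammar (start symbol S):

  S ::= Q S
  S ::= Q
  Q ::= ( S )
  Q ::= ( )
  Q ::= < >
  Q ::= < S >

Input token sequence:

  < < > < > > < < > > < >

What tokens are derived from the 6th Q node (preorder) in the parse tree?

< >

[S [Q < [S [Q < >] [S [Q < >]]] >] [S [Q < [S [Q < >]] >] [S [Q < >]]]]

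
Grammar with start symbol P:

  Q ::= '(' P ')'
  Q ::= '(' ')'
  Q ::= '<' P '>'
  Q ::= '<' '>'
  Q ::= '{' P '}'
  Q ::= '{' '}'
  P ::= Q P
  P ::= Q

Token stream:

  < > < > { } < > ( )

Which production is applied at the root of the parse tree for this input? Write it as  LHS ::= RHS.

[P [Q < >] [P [Q < >] [P [Q { }] [P [Q < >] [P [Q ( )]]]]]]

P ::= Q P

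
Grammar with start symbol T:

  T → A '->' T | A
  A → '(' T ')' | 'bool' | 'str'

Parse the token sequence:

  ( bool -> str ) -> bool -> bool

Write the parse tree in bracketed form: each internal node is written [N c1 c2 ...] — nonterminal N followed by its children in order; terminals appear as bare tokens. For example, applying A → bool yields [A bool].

[T [A ( [T [A bool] -> [T [A str]]] )] -> [T [A bool] -> [T [A bool]]]]

T
A -> T
( T ) -> T
( A -> T ) -> T
( bool -> T ) -> T
( bool -> A ) -> T
( bool -> str ) -> T
( bool -> str ) -> A -> T
( bool -> str ) -> bool -> T
( bool -> str ) -> bool -> A
( bool -> str ) -> bool -> bool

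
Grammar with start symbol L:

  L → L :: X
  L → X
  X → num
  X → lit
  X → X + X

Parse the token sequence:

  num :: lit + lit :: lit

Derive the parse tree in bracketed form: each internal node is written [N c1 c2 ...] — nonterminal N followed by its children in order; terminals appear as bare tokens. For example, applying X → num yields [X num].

L
L :: X
L :: X :: X
X :: X :: X
num :: X :: X
num :: X + X :: X
num :: lit + X :: X
num :: lit + lit :: X
num :: lit + lit :: lit

[L [L [L [X num]] :: [X [X lit] + [X lit]]] :: [X lit]]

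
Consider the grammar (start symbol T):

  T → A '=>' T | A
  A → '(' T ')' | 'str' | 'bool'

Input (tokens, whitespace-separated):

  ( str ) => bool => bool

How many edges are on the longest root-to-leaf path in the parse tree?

4

[T [A ( [T [A str]] )] => [T [A bool] => [T [A bool]]]]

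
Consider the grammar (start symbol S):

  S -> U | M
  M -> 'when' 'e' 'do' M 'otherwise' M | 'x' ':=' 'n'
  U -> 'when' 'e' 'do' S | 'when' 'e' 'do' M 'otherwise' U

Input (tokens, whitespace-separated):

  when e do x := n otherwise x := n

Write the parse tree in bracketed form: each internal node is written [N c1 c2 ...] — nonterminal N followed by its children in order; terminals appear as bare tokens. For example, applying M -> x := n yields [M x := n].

S
M
when e do M otherwise M
when e do x := n otherwise M
when e do x := n otherwise x := n

[S [M when e do [M x := n] otherwise [M x := n]]]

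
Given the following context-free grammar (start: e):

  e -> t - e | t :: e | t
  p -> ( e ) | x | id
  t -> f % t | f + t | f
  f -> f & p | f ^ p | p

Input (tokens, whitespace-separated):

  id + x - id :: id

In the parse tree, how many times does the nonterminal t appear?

[e [t [f [p id]] + [t [f [p x]]]] - [e [t [f [p id]]] :: [e [t [f [p id]]]]]]

4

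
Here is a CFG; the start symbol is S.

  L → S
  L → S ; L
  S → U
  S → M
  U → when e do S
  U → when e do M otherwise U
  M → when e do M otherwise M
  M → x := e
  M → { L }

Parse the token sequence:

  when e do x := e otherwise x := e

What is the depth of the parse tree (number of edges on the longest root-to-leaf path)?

[S [M when e do [M x := e] otherwise [M x := e]]]

3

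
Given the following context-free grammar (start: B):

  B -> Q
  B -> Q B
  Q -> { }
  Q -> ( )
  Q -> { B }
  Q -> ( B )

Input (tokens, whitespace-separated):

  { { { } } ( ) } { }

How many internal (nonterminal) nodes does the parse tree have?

10

[B [Q { [B [Q { [B [Q { }]] }] [B [Q ( )]]] }] [B [Q { }]]]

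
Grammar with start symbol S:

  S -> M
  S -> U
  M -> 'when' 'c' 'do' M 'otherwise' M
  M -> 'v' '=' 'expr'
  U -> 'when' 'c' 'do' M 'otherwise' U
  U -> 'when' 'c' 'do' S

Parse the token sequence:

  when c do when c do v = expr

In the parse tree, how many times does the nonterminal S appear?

[S [U when c do [S [U when c do [S [M v = expr]]]]]]

3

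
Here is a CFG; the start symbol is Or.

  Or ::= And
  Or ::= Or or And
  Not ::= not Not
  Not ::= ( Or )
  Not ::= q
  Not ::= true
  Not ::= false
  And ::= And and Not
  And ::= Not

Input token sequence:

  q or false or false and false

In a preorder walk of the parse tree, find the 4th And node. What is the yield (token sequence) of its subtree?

false

[Or [Or [Or [And [Not q]]] or [And [Not false]]] or [And [And [Not false]] and [Not false]]]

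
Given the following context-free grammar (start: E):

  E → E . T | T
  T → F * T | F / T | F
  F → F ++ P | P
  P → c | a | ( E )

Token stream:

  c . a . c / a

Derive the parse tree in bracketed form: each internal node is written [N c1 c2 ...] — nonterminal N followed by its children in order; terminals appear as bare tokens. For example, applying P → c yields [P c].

E
E . T
E . T . T
T . T . T
F . T . T
P . T . T
c . T . T
c . F . T
c . P . T
c . a . T
c . a . F / T
c . a . P / T
c . a . c / T
c . a . c / F
c . a . c / P
c . a . c / a

[E [E [E [T [F [P c]]]] . [T [F [P a]]]] . [T [F [P c]] / [T [F [P a]]]]]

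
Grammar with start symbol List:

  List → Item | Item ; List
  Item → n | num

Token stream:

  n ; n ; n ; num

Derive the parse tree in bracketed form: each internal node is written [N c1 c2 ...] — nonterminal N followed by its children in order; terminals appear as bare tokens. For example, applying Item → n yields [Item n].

List
Item ; List
n ; List
n ; Item ; List
n ; n ; List
n ; n ; Item ; List
n ; n ; n ; List
n ; n ; n ; Item
n ; n ; n ; num

[List [Item n] ; [List [Item n] ; [List [Item n] ; [List [Item num]]]]]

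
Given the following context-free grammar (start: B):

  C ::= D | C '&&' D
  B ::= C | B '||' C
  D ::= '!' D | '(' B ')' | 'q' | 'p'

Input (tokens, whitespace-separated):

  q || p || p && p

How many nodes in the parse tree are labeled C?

[B [B [B [C [D q]]] || [C [D p]]] || [C [C [D p]] && [D p]]]

4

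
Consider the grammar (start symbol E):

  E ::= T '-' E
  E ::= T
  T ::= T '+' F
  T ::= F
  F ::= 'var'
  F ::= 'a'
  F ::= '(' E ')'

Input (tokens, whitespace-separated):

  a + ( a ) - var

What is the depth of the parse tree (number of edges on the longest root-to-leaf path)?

[E [T [T [F a]] + [F ( [E [T [F a]]] )]] - [E [T [F var]]]]

6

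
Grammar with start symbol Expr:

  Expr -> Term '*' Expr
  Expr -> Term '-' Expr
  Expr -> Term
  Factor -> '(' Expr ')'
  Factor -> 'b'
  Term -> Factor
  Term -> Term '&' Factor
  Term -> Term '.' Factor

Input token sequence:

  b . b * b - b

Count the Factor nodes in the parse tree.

4

[Expr [Term [Term [Factor b]] . [Factor b]] * [Expr [Term [Factor b]] - [Expr [Term [Factor b]]]]]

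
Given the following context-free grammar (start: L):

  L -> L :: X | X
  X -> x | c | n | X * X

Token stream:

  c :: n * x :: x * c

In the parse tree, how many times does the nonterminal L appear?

3

[L [L [L [X c]] :: [X [X n] * [X x]]] :: [X [X x] * [X c]]]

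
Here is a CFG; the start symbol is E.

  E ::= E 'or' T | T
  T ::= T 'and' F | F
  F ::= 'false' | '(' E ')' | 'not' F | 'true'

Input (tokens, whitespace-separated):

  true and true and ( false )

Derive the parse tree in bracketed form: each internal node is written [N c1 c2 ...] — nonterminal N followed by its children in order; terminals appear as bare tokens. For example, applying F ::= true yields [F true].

E
T
T and F
T and F and F
F and F and F
true and F and F
true and true and F
true and true and ( E )
true and true and ( T )
true and true and ( F )
true and true and ( false )

[E [T [T [T [F true]] and [F true]] and [F ( [E [T [F false]]] )]]]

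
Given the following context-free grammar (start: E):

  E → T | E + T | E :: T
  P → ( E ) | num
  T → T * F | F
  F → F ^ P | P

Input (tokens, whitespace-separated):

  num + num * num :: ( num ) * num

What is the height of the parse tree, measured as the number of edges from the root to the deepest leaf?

[E [E [E [T [F [P num]]]] + [T [T [F [P num]]] * [F [P num]]]] :: [T [T [F [P ( [E [T [F [P num]]]] )]]] * [F [P num]]]]

9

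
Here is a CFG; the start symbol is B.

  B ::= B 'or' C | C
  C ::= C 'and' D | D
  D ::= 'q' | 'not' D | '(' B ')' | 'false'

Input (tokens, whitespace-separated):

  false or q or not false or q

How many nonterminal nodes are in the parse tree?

13

[B [B [B [B [C [D false]]] or [C [D q]]] or [C [D not [D false]]]] or [C [D q]]]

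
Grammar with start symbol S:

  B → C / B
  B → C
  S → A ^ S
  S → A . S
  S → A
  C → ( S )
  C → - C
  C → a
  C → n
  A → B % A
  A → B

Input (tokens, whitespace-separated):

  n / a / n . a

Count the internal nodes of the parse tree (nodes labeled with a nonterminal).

12

[S [A [B [C n] / [B [C a] / [B [C n]]]]] . [S [A [B [C a]]]]]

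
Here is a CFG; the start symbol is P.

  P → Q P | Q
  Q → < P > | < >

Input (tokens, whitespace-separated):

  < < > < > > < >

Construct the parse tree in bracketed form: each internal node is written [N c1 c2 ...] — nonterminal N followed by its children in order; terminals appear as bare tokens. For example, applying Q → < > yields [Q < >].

P
Q P
< P > P
< Q P > P
< < > P > P
< < > Q > P
< < > < > > P
< < > < > > Q
< < > < > > < >

[P [Q < [P [Q < >] [P [Q < >]]] >] [P [Q < >]]]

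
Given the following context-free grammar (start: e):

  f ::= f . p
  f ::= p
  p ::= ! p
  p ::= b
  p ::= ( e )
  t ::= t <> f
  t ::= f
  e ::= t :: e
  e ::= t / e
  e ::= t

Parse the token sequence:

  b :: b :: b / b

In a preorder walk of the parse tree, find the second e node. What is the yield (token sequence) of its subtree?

b :: b / b

[e [t [f [p b]]] :: [e [t [f [p b]]] :: [e [t [f [p b]]] / [e [t [f [p b]]]]]]]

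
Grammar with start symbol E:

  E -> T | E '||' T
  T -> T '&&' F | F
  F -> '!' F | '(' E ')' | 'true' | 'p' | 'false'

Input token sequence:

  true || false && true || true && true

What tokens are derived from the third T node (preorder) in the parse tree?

[E [E [E [T [F true]]] || [T [T [F false]] && [F true]]] || [T [T [F true]] && [F true]]]

false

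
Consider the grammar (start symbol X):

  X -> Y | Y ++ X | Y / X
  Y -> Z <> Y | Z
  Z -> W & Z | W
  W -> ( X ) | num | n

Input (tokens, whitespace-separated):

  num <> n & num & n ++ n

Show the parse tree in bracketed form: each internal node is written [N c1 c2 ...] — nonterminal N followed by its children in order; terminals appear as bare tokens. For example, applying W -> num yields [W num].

[X [Y [Z [W num]] <> [Y [Z [W n] & [Z [W num] & [Z [W n]]]]]] ++ [X [Y [Z [W n]]]]]

X
Y ++ X
Z <> Y ++ X
W <> Y ++ X
num <> Y ++ X
num <> Z ++ X
num <> W & Z ++ X
num <> n & Z ++ X
num <> n & W & Z ++ X
num <> n & num & Z ++ X
num <> n & num & W ++ X
num <> n & num & n ++ X
num <> n & num & n ++ Y
num <> n & num & n ++ Z
num <> n & num & n ++ W
num <> n & num & n ++ n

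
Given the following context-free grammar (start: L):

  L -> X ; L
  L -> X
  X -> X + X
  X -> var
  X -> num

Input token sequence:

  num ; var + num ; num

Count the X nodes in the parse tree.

[L [X num] ; [L [X [X var] + [X num]] ; [L [X num]]]]

5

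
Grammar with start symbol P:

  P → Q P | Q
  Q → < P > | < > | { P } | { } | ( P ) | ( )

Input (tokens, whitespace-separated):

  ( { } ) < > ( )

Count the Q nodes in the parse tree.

[P [Q ( [P [Q { }]] )] [P [Q < >] [P [Q ( )]]]]

4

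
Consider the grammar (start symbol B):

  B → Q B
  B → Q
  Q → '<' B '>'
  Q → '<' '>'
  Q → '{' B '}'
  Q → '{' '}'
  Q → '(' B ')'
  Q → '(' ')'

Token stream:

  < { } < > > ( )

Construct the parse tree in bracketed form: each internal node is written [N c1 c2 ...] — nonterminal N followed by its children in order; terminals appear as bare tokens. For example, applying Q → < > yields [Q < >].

[B [Q < [B [Q { }] [B [Q < >]]] >] [B [Q ( )]]]

B
Q B
< B > B
< Q B > B
< { } B > B
< { } Q > B
< { } < > > B
< { } < > > Q
< { } < > > ( )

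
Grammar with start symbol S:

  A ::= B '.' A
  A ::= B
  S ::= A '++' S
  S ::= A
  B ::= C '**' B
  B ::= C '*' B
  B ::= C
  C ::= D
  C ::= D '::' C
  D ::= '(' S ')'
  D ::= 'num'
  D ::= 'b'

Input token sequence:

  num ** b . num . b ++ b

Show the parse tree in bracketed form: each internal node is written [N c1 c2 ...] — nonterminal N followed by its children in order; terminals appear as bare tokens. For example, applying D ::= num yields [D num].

[S [A [B [C [D num]] ** [B [C [D b]]]] . [A [B [C [D num]]] . [A [B [C [D b]]]]]] ++ [S [A [B [C [D b]]]]]]

S
A ++ S
B . A ++ S
C ** B . A ++ S
D ** B . A ++ S
num ** B . A ++ S
num ** C . A ++ S
num ** D . A ++ S
num ** b . A ++ S
num ** b . B . A ++ S
num ** b . C . A ++ S
num ** b . D . A ++ S
num ** b . num . A ++ S
num ** b . num . B ++ S
num ** b . num . C ++ S
num ** b . num . D ++ S
num ** b . num . b ++ S
num ** b . num . b ++ A
num ** b . num . b ++ B
num ** b . num . b ++ C
num ** b . num . b ++ D
num ** b . num . b ++ b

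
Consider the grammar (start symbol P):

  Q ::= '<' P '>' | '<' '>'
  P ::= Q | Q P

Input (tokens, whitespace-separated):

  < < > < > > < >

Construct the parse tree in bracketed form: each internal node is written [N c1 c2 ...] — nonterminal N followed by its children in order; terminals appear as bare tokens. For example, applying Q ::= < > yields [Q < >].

[P [Q < [P [Q < >] [P [Q < >]]] >] [P [Q < >]]]

P
Q P
< P > P
< Q P > P
< < > P > P
< < > Q > P
< < > < > > P
< < > < > > Q
< < > < > > < >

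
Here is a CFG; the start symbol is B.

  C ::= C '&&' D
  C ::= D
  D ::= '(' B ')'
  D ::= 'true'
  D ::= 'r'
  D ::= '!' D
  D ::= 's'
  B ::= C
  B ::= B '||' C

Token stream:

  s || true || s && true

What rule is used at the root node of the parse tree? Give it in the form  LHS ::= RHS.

B ::= B '||' C

[B [B [B [C [D s]]] || [C [D true]]] || [C [C [D s]] && [D true]]]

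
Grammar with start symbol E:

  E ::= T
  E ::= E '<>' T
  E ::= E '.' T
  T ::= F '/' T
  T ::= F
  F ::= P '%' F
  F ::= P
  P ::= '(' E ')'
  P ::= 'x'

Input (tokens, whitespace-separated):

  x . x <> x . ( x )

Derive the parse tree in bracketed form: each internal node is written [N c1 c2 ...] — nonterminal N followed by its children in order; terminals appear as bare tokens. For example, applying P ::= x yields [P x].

E
E . T
E <> T . T
E . T <> T . T
T . T <> T . T
F . T <> T . T
P . T <> T . T
x . T <> T . T
x . F <> T . T
x . P <> T . T
x . x <> T . T
x . x <> F . T
x . x <> P . T
x . x <> x . T
x . x <> x . F
x . x <> x . P
x . x <> x . ( E )
x . x <> x . ( T )
x . x <> x . ( F )
x . x <> x . ( P )
x . x <> x . ( x )

[E [E [E [E [T [F [P x]]]] . [T [F [P x]]]] <> [T [F [P x]]]] . [T [F [P ( [E [T [F [P x]]]] )]]]]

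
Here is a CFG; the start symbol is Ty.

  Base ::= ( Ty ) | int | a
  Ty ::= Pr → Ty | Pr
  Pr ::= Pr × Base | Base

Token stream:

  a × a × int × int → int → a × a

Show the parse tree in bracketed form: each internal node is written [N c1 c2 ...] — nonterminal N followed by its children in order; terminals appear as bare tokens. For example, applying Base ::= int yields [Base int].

Ty
Pr → Ty
Pr × Base → Ty
Pr × Base × Base → Ty
Pr × Base × Base × Base → Ty
Base × Base × Base × Base → Ty
a × Base × Base × Base → Ty
a × a × Base × Base → Ty
a × a × int × Base → Ty
a × a × int × int → Ty
a × a × int × int → Pr → Ty
a × a × int × int → Base → Ty
a × a × int × int → int → Ty
a × a × int × int → int → Pr
a × a × int × int → int → Pr × Base
a × a × int × int → int → Base × Base
a × a × int × int → int → a × Base
a × a × int × int → int → a × a

[Ty [Pr [Pr [Pr [Pr [Base a]] × [Base a]] × [Base int]] × [Base int]] → [Ty [Pr [Base int]] → [Ty [Pr [Pr [Base a]] × [Base a]]]]]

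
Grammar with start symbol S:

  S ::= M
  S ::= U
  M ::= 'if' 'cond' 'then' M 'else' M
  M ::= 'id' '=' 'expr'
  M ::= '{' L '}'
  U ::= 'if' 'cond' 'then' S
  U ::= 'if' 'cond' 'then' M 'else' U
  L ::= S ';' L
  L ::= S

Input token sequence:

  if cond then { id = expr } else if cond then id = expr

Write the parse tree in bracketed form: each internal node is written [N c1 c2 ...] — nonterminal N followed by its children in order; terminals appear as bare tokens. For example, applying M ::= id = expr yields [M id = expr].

S
U
if cond then M else U
if cond then { L } else U
if cond then { S } else U
if cond then { M } else U
if cond then { id = expr } else U
if cond then { id = expr } else if cond then S
if cond then { id = expr } else if cond then M
if cond then { id = expr } else if cond then id = expr

[S [U if cond then [M { [L [S [M id = expr]]] }] else [U if cond then [S [M id = expr]]]]]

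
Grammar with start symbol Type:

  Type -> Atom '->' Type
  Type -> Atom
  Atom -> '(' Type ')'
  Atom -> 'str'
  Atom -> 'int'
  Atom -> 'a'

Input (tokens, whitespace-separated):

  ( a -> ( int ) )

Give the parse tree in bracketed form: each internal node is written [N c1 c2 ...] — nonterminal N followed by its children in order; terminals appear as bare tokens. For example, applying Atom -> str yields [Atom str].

Type
Atom
( Type )
( Atom -> Type )
( a -> Type )
( a -> Atom )
( a -> ( Type ) )
( a -> ( Atom ) )
( a -> ( int ) )

[Type [Atom ( [Type [Atom a] -> [Type [Atom ( [Type [Atom int]] )]]] )]]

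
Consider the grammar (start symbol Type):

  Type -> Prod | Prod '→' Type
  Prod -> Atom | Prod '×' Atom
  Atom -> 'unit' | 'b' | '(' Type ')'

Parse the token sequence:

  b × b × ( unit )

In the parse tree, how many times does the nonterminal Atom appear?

[Type [Prod [Prod [Prod [Atom b]] × [Atom b]] × [Atom ( [Type [Prod [Atom unit]]] )]]]

4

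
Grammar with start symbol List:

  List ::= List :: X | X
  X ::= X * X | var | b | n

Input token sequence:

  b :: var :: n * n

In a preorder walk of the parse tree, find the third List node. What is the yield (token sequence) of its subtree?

[List [List [List [X b]] :: [X var]] :: [X [X n] * [X n]]]

b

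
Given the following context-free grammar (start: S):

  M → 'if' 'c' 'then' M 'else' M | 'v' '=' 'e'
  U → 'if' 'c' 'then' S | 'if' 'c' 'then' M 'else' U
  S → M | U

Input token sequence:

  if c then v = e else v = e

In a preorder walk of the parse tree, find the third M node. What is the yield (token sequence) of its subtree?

v = e

[S [M if c then [M v = e] else [M v = e]]]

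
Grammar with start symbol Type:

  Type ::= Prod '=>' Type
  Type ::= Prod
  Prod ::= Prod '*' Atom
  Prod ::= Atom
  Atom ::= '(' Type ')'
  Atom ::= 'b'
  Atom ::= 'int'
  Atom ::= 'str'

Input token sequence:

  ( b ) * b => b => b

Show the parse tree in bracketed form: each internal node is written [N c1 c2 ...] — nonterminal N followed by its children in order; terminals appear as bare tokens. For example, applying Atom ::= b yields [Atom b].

Type
Prod => Type
Prod * Atom => Type
Atom * Atom => Type
( Type ) * Atom => Type
( Prod ) * Atom => Type
( Atom ) * Atom => Type
( b ) * Atom => Type
( b ) * b => Type
( b ) * b => Prod => Type
( b ) * b => Atom => Type
( b ) * b => b => Type
( b ) * b => b => Prod
( b ) * b => b => Atom
( b ) * b => b => b

[Type [Prod [Prod [Atom ( [Type [Prod [Atom b]]] )]] * [Atom b]] => [Type [Prod [Atom b]] => [Type [Prod [Atom b]]]]]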